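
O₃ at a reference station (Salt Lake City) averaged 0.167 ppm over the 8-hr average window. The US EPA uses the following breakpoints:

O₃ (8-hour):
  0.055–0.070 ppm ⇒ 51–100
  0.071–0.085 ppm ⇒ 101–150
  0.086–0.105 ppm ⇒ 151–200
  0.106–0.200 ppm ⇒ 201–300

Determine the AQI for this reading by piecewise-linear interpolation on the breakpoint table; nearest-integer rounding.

O₃ 0.167: bracket 0.106–0.200 → index 201–300; slope 99/0.094, offset 0.061.
AQI = 201 + 99/0.094·0.061 ≈ 265.24 ⇒ 265.

265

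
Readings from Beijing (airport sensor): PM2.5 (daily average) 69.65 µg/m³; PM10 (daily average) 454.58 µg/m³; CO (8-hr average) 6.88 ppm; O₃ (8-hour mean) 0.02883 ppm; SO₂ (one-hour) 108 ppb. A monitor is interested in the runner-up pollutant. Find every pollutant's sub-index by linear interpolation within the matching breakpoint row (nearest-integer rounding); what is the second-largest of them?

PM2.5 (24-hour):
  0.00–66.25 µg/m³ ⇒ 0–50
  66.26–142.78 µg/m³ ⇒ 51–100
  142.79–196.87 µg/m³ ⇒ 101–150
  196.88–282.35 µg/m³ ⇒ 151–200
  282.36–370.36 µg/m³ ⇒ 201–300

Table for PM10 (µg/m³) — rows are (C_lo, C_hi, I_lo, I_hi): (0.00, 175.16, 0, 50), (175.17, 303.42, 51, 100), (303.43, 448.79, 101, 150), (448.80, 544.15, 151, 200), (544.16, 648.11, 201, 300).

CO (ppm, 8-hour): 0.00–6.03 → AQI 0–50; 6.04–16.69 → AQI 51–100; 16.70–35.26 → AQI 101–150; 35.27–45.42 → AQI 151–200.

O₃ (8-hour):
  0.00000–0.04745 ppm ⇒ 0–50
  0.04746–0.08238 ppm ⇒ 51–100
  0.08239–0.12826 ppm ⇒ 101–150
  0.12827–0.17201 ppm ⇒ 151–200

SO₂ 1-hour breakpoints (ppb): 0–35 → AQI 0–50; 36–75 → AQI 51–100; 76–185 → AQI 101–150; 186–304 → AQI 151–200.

PM2.5: 69.65 ∈ [66.26, 142.78] ↔ index [51, 100].
51 + (69.65−66.26)·(100−51)/(142.78−66.26) = 51 + 3.39·49/76.52 ≈ 53.17, so AQI = 53.
PM10: 454.58 lies in 448.80–544.15, so I_lo=151, I_hi=200, C_lo=448.80, C_hi=544.15.
(200−151)/(544.15−448.80) × (454.58−448.80) + 151 = 49/95.35 × 5.78 + 151 ≈ 153.97 → 154.
CO: 6.88 ∈ [6.04, 16.69] ↔ index [51, 100].
51 + (6.88−6.04)·(100−51)/(16.69−6.04) = 51 + 0.84·49/10.65 ≈ 54.86, so AQI = 55.
O₃: row 0.00000–0.04745 (AQI 0–50). (50−0)·(0.02883−0.00000)/(0.04745−0.00000) + 0 = 50·0.02883/0.04745 + 0 ≈ 30.38 → 30.
SO₂: 108 lies in 76–185, so I_lo=101, I_hi=150, C_lo=76, C_hi=185.
(150−101)/(185−76) × (108−76) + 101 = 49/109 × 32 + 101 ≈ 115.39 → 115.
Sub-indices: PM2.5→53, PM10→154, CO→55, O₃→30, SO₂→115. Ranked high→low: 154, 115, 55, 53, 30. Second-highest sub-index = 115.

115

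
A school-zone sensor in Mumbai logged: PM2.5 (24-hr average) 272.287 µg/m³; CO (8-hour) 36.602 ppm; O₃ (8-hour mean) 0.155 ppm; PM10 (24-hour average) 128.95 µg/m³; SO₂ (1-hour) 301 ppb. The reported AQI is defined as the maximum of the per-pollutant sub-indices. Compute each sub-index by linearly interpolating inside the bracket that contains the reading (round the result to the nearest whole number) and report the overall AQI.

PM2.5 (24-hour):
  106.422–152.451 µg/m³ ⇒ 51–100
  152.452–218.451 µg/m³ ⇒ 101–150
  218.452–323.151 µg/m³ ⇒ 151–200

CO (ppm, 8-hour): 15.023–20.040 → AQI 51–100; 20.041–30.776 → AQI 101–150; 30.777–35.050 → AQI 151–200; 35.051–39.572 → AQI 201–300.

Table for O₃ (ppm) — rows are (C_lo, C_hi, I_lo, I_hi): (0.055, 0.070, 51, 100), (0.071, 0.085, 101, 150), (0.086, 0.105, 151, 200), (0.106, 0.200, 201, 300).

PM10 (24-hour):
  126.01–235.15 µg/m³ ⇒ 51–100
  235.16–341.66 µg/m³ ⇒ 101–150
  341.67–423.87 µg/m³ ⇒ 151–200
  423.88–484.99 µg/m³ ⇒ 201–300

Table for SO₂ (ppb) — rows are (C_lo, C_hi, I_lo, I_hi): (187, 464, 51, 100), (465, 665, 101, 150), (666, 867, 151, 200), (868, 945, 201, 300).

253

PM2.5: row 218.452–323.151 (AQI 151–200). (200−151)·(272.287−218.452)/(323.151−218.452) + 151 = 49·53.835/104.699 + 151 ≈ 176.20 → 176.
CO 36.602: bracket 35.051–39.572 → index 201–300; slope 99/4.521, offset 1.551.
AQI = 201 + 99/4.521·1.551 ≈ 234.96 ⇒ 235.
O₃: row 0.106–0.200 (AQI 201–300). (300−201)·(0.155−0.106)/(0.200−0.106) + 201 = 99·0.049/0.094 + 201 ≈ 252.61 → 253.
PM10: 128.95 lies in 126.01–235.15, so I_lo=51, I_hi=100, C_lo=126.01, C_hi=235.15.
(100−51)/(235.15−126.01) × (128.95−126.01) + 51 = 49/109.14 × 2.94 + 51 ≈ 52.32 → 52.
SO₂: 301 ∈ [187, 464] ↔ index [51, 100].
51 + (301−187)·(100−51)/(464−187) = 51 + 114·49/277 ≈ 71.17, so AQI = 71.
Sub-indices: PM2.5→176, CO→235, O₃→253, PM10→52, SO₂→71. Overall AQI = max = 253; dominant pollutant is O₃.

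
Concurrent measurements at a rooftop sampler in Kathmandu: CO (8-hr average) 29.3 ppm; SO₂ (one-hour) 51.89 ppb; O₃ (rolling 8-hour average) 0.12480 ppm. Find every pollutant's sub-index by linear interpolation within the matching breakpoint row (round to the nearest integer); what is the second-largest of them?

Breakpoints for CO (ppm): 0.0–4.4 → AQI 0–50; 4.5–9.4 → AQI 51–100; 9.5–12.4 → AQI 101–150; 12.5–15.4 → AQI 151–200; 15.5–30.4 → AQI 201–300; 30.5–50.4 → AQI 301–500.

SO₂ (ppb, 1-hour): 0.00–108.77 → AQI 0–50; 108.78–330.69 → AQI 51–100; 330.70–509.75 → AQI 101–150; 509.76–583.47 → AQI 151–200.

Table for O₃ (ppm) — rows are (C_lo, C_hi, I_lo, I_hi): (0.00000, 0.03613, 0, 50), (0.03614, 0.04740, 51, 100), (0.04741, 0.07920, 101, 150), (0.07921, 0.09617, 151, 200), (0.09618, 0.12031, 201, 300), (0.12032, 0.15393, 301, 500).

293

CO 29.3: bracket 15.5–30.4 → index 201–300; slope 99/14.9, offset 13.8.
AQI = 201 + 99/14.9·13.8 ≈ 292.69 ⇒ 293.
SO₂: row 0.00–108.77 (AQI 0–50). (50−0)·(51.89−0.00)/(108.77−0.00) + 0 = 50·51.89/108.77 + 0 ≈ 23.85 → 24.
O₃: 0.12480 lies in 0.12032–0.15393, so I_lo=301, I_hi=500, C_lo=0.12032, C_hi=0.15393.
(500−301)/(0.15393−0.12032) × (0.12480−0.12032) + 301 = 199/0.03361 × 0.00448 + 301 ≈ 327.53 → 328.
Sub-indices: CO→293, SO₂→24, O₃→328. Ranked high→low: 328, 293, 24. Second-highest sub-index = 293.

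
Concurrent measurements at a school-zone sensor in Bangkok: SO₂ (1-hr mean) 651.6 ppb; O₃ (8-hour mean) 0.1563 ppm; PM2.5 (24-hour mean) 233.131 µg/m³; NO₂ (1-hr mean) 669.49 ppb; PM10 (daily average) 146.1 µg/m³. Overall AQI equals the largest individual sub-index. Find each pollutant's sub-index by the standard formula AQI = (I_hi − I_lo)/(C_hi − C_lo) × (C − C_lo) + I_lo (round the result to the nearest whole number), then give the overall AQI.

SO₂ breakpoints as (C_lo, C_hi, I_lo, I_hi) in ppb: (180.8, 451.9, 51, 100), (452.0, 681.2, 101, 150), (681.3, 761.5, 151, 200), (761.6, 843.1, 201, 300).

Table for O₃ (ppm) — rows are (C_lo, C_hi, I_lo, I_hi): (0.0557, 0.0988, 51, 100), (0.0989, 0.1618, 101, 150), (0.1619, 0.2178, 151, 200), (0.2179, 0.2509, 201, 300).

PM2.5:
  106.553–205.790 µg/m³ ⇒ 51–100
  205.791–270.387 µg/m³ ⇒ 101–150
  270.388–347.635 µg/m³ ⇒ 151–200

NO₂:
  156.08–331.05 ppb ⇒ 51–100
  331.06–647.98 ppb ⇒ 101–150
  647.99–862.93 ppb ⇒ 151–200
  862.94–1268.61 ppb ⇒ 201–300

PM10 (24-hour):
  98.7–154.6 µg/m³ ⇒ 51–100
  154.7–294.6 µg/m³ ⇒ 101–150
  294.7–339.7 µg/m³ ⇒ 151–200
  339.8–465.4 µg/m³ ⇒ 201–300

SO₂: 651.6 lies in 452.0–681.2, so I_lo=101, I_hi=150, C_lo=452.0, C_hi=681.2.
(150−101)/(681.2−452.0) × (651.6−452.0) + 101 = 49/229.2 × 199.6 + 101 ≈ 143.67 → 144.
O₃ 0.1563: bracket 0.0989–0.1618 → index 101–150; slope 49/0.0629, offset 0.0574.
AQI = 101 + 49/0.0629·0.0574 ≈ 145.72 ⇒ 146.
PM2.5: 233.131 lies in 205.791–270.387, so I_lo=101, I_hi=150, C_lo=205.791, C_hi=270.387.
(150−101)/(270.387−205.791) × (233.131−205.791) + 101 = 49/64.596 × 27.340 + 101 ≈ 121.74 → 122.
NO₂: 669.49 lies in 647.99–862.93, so I_lo=151, I_hi=200, C_lo=647.99, C_hi=862.93.
(200−151)/(862.93−647.99) × (669.49−647.99) + 151 = 49/214.94 × 21.50 + 151 ≈ 155.90 → 156.
PM10: 146.1 ∈ [98.7, 154.6] ↔ index [51, 100].
51 + (146.1−98.7)·(100−51)/(154.6−98.7) = 51 + 47.4·49/55.9 ≈ 92.55, so AQI = 93.
Sub-indices: SO₂→144, O₃→146, PM2.5→122, NO₂→156, PM10→93. Overall AQI = max = 156; dominant pollutant is NO₂.

156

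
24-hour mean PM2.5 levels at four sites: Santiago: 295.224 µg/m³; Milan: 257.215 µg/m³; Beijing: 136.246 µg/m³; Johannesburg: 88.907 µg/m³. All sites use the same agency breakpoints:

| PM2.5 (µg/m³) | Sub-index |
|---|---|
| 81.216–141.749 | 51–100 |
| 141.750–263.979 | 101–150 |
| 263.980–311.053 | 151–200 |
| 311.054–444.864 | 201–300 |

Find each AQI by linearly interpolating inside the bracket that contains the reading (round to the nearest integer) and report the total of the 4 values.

484

Santiago: 295.224 lies in 263.980–311.053, so I_lo=151, I_hi=200, C_lo=263.980, C_hi=311.053.
(200−151)/(311.053−263.980) × (295.224−263.980) + 151 = 49/47.073 × 31.244 + 151 ≈ 183.52 → 184.
Milan: 257.215 ∈ [141.750, 263.979] ↔ index [101, 150].
101 + (257.215−141.750)·(150−101)/(263.979−141.750) = 101 + 115.465·49/122.229 ≈ 147.29, so AQI = 147.
Beijing: 136.246 ∈ [81.216, 141.749] ↔ index [51, 100].
51 + (136.246−81.216)·(100−51)/(141.749−81.216) = 51 + 55.030·49/60.533 ≈ 95.55, so AQI = 96.
Johannesburg 88.907: bracket 81.216–141.749 → index 51–100; slope 49/60.533, offset 7.691.
AQI = 51 + 49/60.533·7.691 ≈ 57.23 ⇒ 57.
AQIs: Santiago=184, Milan=147, Beijing=96, Johannesburg=57. Sum = 184 + 147 + 96 + 57 = 484.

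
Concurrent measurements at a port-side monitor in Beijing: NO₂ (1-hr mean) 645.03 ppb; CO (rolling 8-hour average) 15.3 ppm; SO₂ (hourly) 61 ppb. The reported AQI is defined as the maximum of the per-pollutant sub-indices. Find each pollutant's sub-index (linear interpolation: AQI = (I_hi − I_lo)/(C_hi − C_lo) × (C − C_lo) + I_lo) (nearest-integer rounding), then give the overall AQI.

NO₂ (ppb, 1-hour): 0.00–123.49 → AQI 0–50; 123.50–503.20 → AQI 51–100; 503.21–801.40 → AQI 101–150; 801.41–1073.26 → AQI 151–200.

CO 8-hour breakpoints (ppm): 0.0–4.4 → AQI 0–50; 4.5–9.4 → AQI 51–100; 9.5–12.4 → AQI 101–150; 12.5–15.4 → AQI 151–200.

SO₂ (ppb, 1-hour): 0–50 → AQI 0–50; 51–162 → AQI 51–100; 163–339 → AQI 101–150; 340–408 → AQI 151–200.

198

NO₂ 645.03: bracket 503.21–801.40 → index 101–150; slope 49/298.19, offset 141.82.
AQI = 101 + 49/298.19·141.82 ≈ 124.30 ⇒ 124.
CO: 15.3 lies in 12.5–15.4, so I_lo=151, I_hi=200, C_lo=12.5, C_hi=15.4.
(200−151)/(15.4−12.5) × (15.3−12.5) + 151 = 49/2.9 × 2.8 + 151 ≈ 198.31 → 198.
SO₂ 61: bracket 51–162 → index 51–100; slope 49/111, offset 10.
AQI = 51 + 49/111·10 ≈ 55.41 ⇒ 55.
Sub-indices: NO₂→124, CO→198, SO₂→55. Overall AQI = max = 198; dominant pollutant is CO.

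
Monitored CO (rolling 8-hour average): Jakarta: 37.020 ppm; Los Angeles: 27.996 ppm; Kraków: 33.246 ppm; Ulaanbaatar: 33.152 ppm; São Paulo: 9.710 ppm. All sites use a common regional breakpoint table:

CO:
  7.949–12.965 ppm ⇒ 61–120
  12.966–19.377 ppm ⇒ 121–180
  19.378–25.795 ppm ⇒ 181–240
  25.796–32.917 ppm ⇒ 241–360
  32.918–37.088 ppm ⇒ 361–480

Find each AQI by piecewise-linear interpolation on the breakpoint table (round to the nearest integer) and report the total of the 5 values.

Jakarta: row 32.918–37.088 (AQI 361–480). (480−361)·(37.020−32.918)/(37.088−32.918) + 361 = 119·4.102/4.170 + 361 ≈ 478.06 → 478.
Los Angeles: row 25.796–32.917 (AQI 241–360). (360−241)·(27.996−25.796)/(32.917−25.796) + 241 = 119·2.200/7.121 + 241 ≈ 277.76 → 278.
Kraków 33.246: bracket 32.918–37.088 → index 361–480; slope 119/4.170, offset 0.328.
AQI = 361 + 119/4.170·0.328 ≈ 370.36 ⇒ 370.
Ulaanbaatar: 33.152 lies in 32.918–37.088, so I_lo=361, I_hi=480, C_lo=32.918, C_hi=37.088.
(480−361)/(37.088−32.918) × (33.152−32.918) + 361 = 119/4.170 × 0.234 + 361 ≈ 367.68 → 368.
São Paulo: 9.710 ∈ [7.949, 12.965] ↔ index [61, 120].
61 + (9.710−7.949)·(120−61)/(12.965−7.949) = 61 + 1.761·59/5.016 ≈ 81.71, so AQI = 82.
AQIs: Jakarta=478, Los Angeles=278, Kraków=370, Ulaanbaatar=368, São Paulo=82. Sum = 478 + 278 + 370 + 368 + 82 = 1576.

1576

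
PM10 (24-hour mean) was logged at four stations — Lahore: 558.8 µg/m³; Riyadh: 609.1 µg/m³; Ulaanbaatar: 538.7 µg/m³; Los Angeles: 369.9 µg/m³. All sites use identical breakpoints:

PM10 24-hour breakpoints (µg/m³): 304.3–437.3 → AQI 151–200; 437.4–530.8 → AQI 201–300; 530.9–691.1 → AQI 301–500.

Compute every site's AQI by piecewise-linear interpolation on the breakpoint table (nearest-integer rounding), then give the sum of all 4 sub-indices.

Lahore: 558.8 ∈ [530.9, 691.1] ↔ index [301, 500].
301 + (558.8−530.9)·(500−301)/(691.1−530.9) = 301 + 27.9·199/160.2 ≈ 335.66, so AQI = 336.
Riyadh: 609.1 ∈ [530.9, 691.1] ↔ index [301, 500].
301 + (609.1−530.9)·(500−301)/(691.1−530.9) = 301 + 78.2·199/160.2 ≈ 398.14, so AQI = 398.
Ulaanbaatar: 538.7 lies in 530.9–691.1, so I_lo=301, I_hi=500, C_lo=530.9, C_hi=691.1.
(500−301)/(691.1−530.9) × (538.7−530.9) + 301 = 199/160.2 × 7.8 + 301 ≈ 310.69 → 311.
Los Angeles: row 304.3–437.3 (AQI 151–200). (200−151)·(369.9−304.3)/(437.3−304.3) + 151 = 49·65.6/133.0 + 151 ≈ 175.17 → 175.
AQIs: Lahore=336, Riyadh=398, Ulaanbaatar=311, Los Angeles=175. Sum = 336 + 398 + 311 + 175 = 1220.

1220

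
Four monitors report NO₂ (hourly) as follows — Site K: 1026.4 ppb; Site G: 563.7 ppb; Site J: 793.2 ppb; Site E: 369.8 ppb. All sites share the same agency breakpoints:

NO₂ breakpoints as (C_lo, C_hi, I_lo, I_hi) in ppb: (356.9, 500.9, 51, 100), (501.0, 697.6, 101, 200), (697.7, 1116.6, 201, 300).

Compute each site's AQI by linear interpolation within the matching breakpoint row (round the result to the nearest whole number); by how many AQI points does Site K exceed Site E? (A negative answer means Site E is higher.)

Site K: 1026.4 ∈ [697.7, 1116.6] ↔ index [201, 300].
201 + (1026.4−697.7)·(300−201)/(1116.6−697.7) = 201 + 328.7·99/418.9 ≈ 278.68, so AQI = 279.
Site G: 563.7 lies in 501.0–697.6, so I_lo=101, I_hi=200, C_lo=501.0, C_hi=697.6.
(200−101)/(697.6−501.0) × (563.7−501.0) + 101 = 99/196.6 × 62.7 + 101 ≈ 132.57 → 133.
Site J: row 697.7–1116.6 (AQI 201–300). (300−201)·(793.2−697.7)/(1116.6−697.7) + 201 = 99·95.5/418.9 + 201 ≈ 223.57 → 224.
Site E: row 356.9–500.9 (AQI 51–100). (100−51)·(369.8−356.9)/(500.9−356.9) + 51 = 49·12.9/144.0 + 51 ≈ 55.39 → 55.
AQIs: Site K=279, Site G=133, Site J=224, Site E=55. Site K (279) − Site E (55) = 224.

224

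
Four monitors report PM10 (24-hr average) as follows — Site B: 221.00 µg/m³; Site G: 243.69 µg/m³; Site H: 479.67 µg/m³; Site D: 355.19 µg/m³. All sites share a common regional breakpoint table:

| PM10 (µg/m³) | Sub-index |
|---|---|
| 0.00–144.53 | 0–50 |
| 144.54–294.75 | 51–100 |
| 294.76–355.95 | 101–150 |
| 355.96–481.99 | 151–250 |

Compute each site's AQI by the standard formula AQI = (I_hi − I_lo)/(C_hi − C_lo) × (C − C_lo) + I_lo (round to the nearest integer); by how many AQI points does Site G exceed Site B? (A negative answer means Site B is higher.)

Site B: row 144.54–294.75 (AQI 51–100). (100−51)·(221.00−144.54)/(294.75−144.54) + 51 = 49·76.46/150.21 + 51 ≈ 75.94 → 76.
Site G: 243.69 ∈ [144.54, 294.75] ↔ index [51, 100].
51 + (243.69−144.54)·(100−51)/(294.75−144.54) = 51 + 99.15·49/150.21 ≈ 83.34, so AQI = 83.
Site H: 479.67 lies in 355.96–481.99, so I_lo=151, I_hi=250, C_lo=355.96, C_hi=481.99.
(250−151)/(481.99−355.96) × (479.67−355.96) + 151 = 99/126.03 × 123.71 + 151 ≈ 248.18 → 248.
Site D: row 294.76–355.95 (AQI 101–150). (150−101)·(355.19−294.76)/(355.95−294.76) + 101 = 49·60.43/61.19 + 101 ≈ 149.39 → 149.
AQIs: Site B=76, Site G=83, Site H=248, Site D=149. Site G (83) − Site B (76) = 7.

7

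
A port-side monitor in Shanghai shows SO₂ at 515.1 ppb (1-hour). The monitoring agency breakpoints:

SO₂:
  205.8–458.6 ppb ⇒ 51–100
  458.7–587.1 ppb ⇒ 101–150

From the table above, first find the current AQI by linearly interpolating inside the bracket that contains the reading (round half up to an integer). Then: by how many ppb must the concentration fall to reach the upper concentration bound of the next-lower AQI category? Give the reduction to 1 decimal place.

56.5

SO₂: 515.1 ∈ [458.7, 587.1] ↔ index [101, 150].
101 + (515.1−458.7)·(150−101)/(587.1−458.7) = 101 + 56.4·49/128.4 ≈ 122.52, so AQI = 123.
Current AQI 123 is in the Unhealthy for Sensitive Groups range (101–150). The next-lower category tops out at AQI 100, whose upper concentration bound is 458.6 ppb.
Reduction needed = 515.1 − 458.6 = 56.5 ppb.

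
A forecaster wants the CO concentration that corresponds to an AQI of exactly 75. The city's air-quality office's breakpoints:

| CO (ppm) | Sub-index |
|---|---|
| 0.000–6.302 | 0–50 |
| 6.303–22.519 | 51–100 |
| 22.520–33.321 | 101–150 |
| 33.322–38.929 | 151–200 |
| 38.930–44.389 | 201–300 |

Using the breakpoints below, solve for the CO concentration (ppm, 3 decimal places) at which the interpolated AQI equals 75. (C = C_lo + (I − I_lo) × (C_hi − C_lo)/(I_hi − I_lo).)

AQI 75 lies in the 51–100 band, which corresponds to 6.303–22.519 ppm.
C = 6.303 + (75−51)×(22.519−6.303)/(100−51) = 6.303 + 24×16.216/49 ≈ 14.24553 ppm → 14.246 ppm to 3 dp.

14.246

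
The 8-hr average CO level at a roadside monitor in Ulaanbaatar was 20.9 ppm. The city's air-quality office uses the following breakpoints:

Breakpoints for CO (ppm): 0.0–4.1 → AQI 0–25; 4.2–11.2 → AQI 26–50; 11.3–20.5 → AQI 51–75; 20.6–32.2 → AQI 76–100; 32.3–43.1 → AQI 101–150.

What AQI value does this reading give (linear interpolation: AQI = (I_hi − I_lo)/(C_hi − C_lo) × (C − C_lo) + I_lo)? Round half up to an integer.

77

CO: 20.9 ∈ [20.6, 32.2] ↔ index [76, 100].
76 + (20.9−20.6)·(100−76)/(32.2−20.6) = 76 + 0.3·24/11.6 ≈ 76.62, so AQI = 77.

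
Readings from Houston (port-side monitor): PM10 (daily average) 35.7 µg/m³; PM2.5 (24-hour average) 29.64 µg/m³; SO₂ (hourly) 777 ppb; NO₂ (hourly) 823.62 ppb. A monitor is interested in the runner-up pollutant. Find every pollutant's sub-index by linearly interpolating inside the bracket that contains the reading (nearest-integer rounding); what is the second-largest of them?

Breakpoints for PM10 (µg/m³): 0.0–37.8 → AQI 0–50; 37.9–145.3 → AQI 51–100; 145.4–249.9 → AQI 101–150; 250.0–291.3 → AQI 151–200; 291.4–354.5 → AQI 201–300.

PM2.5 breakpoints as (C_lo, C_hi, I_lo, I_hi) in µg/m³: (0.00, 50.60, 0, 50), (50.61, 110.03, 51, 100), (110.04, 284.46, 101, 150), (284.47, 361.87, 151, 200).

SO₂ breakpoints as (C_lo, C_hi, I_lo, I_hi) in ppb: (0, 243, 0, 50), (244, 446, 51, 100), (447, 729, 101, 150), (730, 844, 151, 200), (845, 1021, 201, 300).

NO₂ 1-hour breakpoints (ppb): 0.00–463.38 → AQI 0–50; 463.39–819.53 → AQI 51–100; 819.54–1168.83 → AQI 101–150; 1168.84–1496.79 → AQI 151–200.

PM10 35.7: bracket 0.0–37.8 → index 0–50; slope 50/37.8, offset 35.7.
AQI = 0 + 50/37.8·35.7 ≈ 47.22 ⇒ 47.
PM2.5: 29.64 lies in 0.00–50.60, so I_lo=0, I_hi=50, C_lo=0.00, C_hi=50.60.
(50−0)/(50.60−0.00) × (29.64−0.00) + 0 = 50/50.60 × 29.64 + 0 ≈ 29.29 → 29.
SO₂: 777 ∈ [730, 844] ↔ index [151, 200].
151 + (777−730)·(200−151)/(844−730) = 151 + 47·49/114 ≈ 171.20, so AQI = 171.
NO₂: row 819.54–1168.83 (AQI 101–150). (150−101)·(823.62−819.54)/(1168.83−819.54) + 101 = 49·4.08/349.29 + 101 ≈ 101.57 → 102.
Sub-indices: PM10→47, PM2.5→29, SO₂→171, NO₂→102. Ranked high→low: 171, 102, 47, 29. Second-highest sub-index = 102.

102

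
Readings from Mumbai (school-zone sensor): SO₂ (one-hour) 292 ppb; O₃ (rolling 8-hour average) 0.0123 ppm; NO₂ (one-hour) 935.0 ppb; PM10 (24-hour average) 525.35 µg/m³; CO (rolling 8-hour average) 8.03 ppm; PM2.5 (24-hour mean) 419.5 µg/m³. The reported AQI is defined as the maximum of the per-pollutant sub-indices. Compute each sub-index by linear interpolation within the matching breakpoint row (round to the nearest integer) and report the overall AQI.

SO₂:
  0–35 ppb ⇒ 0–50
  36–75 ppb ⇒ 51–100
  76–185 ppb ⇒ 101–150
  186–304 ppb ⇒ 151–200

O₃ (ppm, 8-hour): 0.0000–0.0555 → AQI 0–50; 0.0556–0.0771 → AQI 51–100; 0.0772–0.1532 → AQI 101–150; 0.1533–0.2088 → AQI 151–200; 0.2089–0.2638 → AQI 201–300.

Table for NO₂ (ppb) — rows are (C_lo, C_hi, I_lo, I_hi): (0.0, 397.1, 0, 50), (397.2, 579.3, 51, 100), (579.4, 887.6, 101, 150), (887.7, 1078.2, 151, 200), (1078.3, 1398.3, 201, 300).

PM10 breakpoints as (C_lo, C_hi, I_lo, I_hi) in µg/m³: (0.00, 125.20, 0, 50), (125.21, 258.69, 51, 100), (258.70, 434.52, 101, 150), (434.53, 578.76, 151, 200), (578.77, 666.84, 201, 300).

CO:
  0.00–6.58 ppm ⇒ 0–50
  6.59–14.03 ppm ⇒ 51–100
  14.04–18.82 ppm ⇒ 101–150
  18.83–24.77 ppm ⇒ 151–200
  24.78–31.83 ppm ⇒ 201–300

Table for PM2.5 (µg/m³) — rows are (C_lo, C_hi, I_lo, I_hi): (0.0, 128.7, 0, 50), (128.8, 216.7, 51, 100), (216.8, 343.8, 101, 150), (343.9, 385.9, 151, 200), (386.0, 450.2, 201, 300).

253

SO₂: 292 lies in 186–304, so I_lo=151, I_hi=200, C_lo=186, C_hi=304.
(200−151)/(304−186) × (292−186) + 151 = 49/118 × 106 + 151 ≈ 195.02 → 195.
O₃ 0.0123: bracket 0.0000–0.0555 → index 0–50; slope 50/0.0555, offset 0.0123.
AQI = 0 + 50/0.0555·0.0123 ≈ 11.08 ⇒ 11.
NO₂: row 887.7–1078.2 (AQI 151–200). (200−151)·(935.0−887.7)/(1078.2−887.7) + 151 = 49·47.3/190.5 + 151 ≈ 163.17 → 163.
PM10 525.35: bracket 434.53–578.76 → index 151–200; slope 49/144.23, offset 90.82.
AQI = 151 + 49/144.23·90.82 ≈ 181.85 ⇒ 182.
CO: 8.03 lies in 6.59–14.03, so I_lo=51, I_hi=100, C_lo=6.59, C_hi=14.03.
(100−51)/(14.03−6.59) × (8.03−6.59) + 51 = 49/7.44 × 1.44 + 51 ≈ 60.48 → 60.
PM2.5 419.5: bracket 386.0–450.2 → index 201–300; slope 99/64.2, offset 33.5.
AQI = 201 + 99/64.2·33.5 ≈ 252.66 ⇒ 253.
Sub-indices: SO₂→195, O₃→11, NO₂→163, PM10→182, CO→60, PM2.5→253. Overall AQI = max = 253; dominant pollutant is PM2.5.
AQI 253: Very Unhealthy.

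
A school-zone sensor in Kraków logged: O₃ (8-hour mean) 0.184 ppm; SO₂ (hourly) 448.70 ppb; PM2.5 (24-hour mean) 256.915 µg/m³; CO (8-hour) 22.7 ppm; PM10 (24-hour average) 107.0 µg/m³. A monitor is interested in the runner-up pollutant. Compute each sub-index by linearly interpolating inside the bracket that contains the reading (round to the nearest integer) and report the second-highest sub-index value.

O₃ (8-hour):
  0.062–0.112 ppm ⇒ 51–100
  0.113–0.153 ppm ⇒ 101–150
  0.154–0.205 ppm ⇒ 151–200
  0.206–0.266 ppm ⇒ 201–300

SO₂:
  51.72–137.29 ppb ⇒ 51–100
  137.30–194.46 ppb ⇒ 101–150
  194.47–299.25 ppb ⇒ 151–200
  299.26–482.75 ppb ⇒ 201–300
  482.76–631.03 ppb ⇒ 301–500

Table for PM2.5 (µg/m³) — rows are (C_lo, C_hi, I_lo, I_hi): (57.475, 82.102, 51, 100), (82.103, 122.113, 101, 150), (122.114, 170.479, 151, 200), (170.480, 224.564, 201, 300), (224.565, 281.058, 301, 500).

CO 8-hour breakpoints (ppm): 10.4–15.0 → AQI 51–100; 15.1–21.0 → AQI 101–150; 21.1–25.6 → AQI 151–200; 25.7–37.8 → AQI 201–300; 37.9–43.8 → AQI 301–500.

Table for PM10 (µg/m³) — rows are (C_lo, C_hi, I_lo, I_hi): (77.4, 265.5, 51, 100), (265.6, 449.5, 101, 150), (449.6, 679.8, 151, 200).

O₃: 0.184 lies in 0.154–0.205, so I_lo=151, I_hi=200, C_lo=0.154, C_hi=0.205.
(200−151)/(0.205−0.154) × (0.184−0.154) + 151 = 49/0.051 × 0.030 + 151 ≈ 179.82 → 180.
SO₂: 448.70 ∈ [299.26, 482.75] ↔ index [201, 300].
201 + (448.70−299.26)·(300−201)/(482.75−299.26) = 201 + 149.44·99/183.49 ≈ 281.63, so AQI = 282.
PM2.5 256.915: bracket 224.565–281.058 → index 301–500; slope 199/56.493, offset 32.350.
AQI = 301 + 199/56.493·32.350 ≈ 414.95 ⇒ 415.
CO 22.7: bracket 21.1–25.6 → index 151–200; slope 49/4.5, offset 1.6.
AQI = 151 + 49/4.5·1.6 ≈ 168.42 ⇒ 168.
PM10: 107.0 lies in 77.4–265.5, so I_lo=51, I_hi=100, C_lo=77.4, C_hi=265.5.
(100−51)/(265.5−77.4) × (107.0−77.4) + 51 = 49/188.1 × 29.6 + 51 ≈ 58.71 → 59.
Sub-indices: O₃→180, SO₂→282, PM2.5→415, CO→168, PM10→59. Ranked high→low: 415, 282, 180, 168, 59. Second-highest sub-index = 282.

282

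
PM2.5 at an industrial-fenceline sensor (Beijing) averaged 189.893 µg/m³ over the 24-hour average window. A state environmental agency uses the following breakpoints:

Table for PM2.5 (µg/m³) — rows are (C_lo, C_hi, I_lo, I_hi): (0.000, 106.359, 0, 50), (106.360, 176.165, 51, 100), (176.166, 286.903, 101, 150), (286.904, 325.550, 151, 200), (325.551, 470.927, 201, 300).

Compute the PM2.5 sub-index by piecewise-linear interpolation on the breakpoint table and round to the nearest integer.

107

PM2.5 189.893: bracket 176.166–286.903 → index 101–150; slope 49/110.737, offset 13.727.
AQI = 101 + 49/110.737·13.727 ≈ 107.07 ⇒ 107.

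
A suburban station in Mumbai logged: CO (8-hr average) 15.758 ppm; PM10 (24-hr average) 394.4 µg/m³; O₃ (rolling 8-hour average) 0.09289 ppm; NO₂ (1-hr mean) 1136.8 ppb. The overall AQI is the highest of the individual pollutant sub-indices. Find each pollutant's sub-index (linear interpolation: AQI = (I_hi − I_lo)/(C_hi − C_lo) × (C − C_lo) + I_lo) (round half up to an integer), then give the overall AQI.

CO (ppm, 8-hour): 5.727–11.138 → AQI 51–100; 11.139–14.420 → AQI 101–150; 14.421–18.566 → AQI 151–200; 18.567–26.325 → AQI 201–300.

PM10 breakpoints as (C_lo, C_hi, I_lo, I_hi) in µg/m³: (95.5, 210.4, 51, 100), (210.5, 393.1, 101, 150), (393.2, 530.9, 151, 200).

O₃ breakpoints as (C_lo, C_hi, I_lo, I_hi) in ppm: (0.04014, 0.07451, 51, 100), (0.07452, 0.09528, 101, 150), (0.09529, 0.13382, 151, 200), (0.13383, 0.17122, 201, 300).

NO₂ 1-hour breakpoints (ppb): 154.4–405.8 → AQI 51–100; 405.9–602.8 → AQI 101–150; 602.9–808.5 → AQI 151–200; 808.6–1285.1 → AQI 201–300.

CO: 15.758 ∈ [14.421, 18.566] ↔ index [151, 200].
151 + (15.758−14.421)·(200−151)/(18.566−14.421) = 151 + 1.337·49/4.145 ≈ 166.81, so AQI = 167.
PM10: 394.4 ∈ [393.2, 530.9] ↔ index [151, 200].
151 + (394.4−393.2)·(200−151)/(530.9−393.2) = 151 + 1.2·49/137.7 ≈ 151.43, so AQI = 151.
O₃ 0.09289: bracket 0.07452–0.09528 → index 101–150; slope 49/0.02076, offset 0.01837.
AQI = 101 + 49/0.02076·0.01837 ≈ 144.36 ⇒ 144.
NO₂: row 808.6–1285.1 (AQI 201–300). (300−201)·(1136.8−808.6)/(1285.1−808.6) + 201 = 99·328.2/476.5 + 201 ≈ 269.19 → 269.
Sub-indices: CO→167, PM10→151, O₃→144, NO₂→269. Overall AQI = max = 269; dominant pollutant is NO₂.
AQI 269: Very Unhealthy.

269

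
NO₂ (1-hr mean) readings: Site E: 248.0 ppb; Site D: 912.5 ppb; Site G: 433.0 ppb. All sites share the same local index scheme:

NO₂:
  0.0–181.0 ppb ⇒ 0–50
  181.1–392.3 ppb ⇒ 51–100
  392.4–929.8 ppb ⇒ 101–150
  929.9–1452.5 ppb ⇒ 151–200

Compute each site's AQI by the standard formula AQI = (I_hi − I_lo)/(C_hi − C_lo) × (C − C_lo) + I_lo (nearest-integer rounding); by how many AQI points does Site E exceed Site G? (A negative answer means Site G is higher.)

-38

Site E 248.0: bracket 181.1–392.3 → index 51–100; slope 49/211.2, offset 66.9.
AQI = 51 + 49/211.2·66.9 ≈ 66.52 ⇒ 67.
Site D: 912.5 ∈ [392.4, 929.8] ↔ index [101, 150].
101 + (912.5−392.4)·(150−101)/(929.8−392.4) = 101 + 520.1·49/537.4 ≈ 148.42, so AQI = 148.
Site G 433.0: bracket 392.4–929.8 → index 101–150; slope 49/537.4, offset 40.6.
AQI = 101 + 49/537.4·40.6 ≈ 104.70 ⇒ 105.
AQIs: Site E=67, Site D=148, Site G=105. Site E (67) − Site G (105) = -38.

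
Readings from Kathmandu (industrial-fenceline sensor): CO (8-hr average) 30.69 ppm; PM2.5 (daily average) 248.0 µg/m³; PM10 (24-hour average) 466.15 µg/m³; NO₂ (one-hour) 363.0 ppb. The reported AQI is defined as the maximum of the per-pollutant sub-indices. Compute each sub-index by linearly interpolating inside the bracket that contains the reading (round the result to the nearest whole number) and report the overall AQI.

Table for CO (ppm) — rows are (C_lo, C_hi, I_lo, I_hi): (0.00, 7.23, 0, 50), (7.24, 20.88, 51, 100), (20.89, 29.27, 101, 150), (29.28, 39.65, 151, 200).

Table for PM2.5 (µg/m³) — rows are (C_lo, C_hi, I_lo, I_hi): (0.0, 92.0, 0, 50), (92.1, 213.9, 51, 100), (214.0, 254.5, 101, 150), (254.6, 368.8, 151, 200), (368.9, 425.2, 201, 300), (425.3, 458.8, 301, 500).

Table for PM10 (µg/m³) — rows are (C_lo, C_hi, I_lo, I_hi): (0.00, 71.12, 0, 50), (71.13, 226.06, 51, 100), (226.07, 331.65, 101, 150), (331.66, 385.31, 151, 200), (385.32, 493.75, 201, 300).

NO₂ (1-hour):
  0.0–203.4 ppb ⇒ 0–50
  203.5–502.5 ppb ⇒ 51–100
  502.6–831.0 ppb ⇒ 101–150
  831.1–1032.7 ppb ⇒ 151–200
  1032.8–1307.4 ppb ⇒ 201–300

CO: row 29.28–39.65 (AQI 151–200). (200−151)·(30.69−29.28)/(39.65−29.28) + 151 = 49·1.41/10.37 + 151 ≈ 157.66 → 158.
PM2.5: 248.0 lies in 214.0–254.5, so I_lo=101, I_hi=150, C_lo=214.0, C_hi=254.5.
(150−101)/(254.5−214.0) × (248.0−214.0) + 101 = 49/40.5 × 34.0 + 101 ≈ 142.14 → 142.
PM10: 466.15 lies in 385.32–493.75, so I_lo=201, I_hi=300, C_lo=385.32, C_hi=493.75.
(300−201)/(493.75−385.32) × (466.15−385.32) + 201 = 99/108.43 × 80.83 + 201 ≈ 274.80 → 275.
NO₂: 363.0 lies in 203.5–502.5, so I_lo=51, I_hi=100, C_lo=203.5, C_hi=502.5.
(100−51)/(502.5−203.5) × (363.0−203.5) + 51 = 49/299.0 × 159.5 + 51 ≈ 77.14 → 77.
Sub-indices: CO→158, PM2.5→142, PM10→275, NO₂→77. Overall AQI = max = 275; dominant pollutant is PM10.

275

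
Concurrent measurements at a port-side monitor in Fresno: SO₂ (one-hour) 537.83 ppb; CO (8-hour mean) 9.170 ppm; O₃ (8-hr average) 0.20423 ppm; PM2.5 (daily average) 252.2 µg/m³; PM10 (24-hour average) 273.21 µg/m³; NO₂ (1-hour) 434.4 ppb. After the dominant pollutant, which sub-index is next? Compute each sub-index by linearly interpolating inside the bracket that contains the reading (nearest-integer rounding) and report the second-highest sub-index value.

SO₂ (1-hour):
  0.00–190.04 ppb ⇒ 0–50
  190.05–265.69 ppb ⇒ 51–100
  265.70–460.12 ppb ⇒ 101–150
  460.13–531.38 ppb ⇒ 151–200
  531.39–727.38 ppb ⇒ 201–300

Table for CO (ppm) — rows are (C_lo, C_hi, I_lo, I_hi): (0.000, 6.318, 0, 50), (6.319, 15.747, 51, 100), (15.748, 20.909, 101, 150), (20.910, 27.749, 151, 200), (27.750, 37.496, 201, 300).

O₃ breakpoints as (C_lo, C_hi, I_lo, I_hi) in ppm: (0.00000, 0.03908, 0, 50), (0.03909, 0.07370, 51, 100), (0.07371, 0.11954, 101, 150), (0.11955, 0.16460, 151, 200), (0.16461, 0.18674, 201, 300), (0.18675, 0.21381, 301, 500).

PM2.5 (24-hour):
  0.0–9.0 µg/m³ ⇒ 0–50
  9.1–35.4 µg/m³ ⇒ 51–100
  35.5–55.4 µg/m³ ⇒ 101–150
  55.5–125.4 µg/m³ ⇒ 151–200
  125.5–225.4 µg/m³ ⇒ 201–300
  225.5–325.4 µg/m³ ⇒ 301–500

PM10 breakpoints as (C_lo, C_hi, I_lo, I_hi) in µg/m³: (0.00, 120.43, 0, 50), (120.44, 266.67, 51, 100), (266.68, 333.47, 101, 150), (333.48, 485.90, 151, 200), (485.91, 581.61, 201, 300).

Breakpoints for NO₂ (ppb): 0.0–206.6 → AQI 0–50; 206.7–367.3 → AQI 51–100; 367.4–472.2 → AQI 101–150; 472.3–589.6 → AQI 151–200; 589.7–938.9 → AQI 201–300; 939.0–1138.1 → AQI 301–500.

SO₂: 537.83 lies in 531.39–727.38, so I_lo=201, I_hi=300, C_lo=531.39, C_hi=727.38.
(300−201)/(727.38−531.39) × (537.83−531.39) + 201 = 99/195.99 × 6.44 + 201 ≈ 204.25 → 204.
CO: 9.170 ∈ [6.319, 15.747] ↔ index [51, 100].
51 + (9.170−6.319)·(100−51)/(15.747−6.319) = 51 + 2.851·49/9.428 ≈ 65.82, so AQI = 66.
O₃: 0.20423 lies in 0.18675–0.21381, so I_lo=301, I_hi=500, C_lo=0.18675, C_hi=0.21381.
(500−301)/(0.21381−0.18675) × (0.20423−0.18675) + 301 = 199/0.02706 × 0.01748 + 301 ≈ 429.55 → 430.
PM2.5 252.2: bracket 225.5–325.4 → index 301–500; slope 199/99.9, offset 26.7.
AQI = 301 + 199/99.9·26.7 ≈ 354.19 ⇒ 354.
PM10: 273.21 lies in 266.68–333.47, so I_lo=101, I_hi=150, C_lo=266.68, C_hi=333.47.
(150−101)/(333.47−266.68) × (273.21−266.68) + 101 = 49/66.79 × 6.53 + 101 ≈ 105.79 → 106.
NO₂: row 367.4–472.2 (AQI 101–150). (150−101)·(434.4−367.4)/(472.2−367.4) + 101 = 49·67.0/104.8 + 101 ≈ 132.33 → 132.
Sub-indices: SO₂→204, CO→66, O₃→430, PM2.5→354, PM10→106, NO₂→132. Ranked high→low: 430, 354, 204, 132, 106, 66. Second-highest sub-index = 354.

354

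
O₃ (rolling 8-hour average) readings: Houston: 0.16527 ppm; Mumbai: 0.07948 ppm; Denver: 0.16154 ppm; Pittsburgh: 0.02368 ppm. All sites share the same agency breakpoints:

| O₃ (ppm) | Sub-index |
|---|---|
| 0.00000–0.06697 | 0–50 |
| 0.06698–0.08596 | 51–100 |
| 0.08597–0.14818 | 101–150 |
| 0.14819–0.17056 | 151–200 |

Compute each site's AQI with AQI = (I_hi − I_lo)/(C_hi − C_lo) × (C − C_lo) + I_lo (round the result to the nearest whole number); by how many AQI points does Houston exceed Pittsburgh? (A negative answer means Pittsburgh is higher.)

170

Houston: row 0.14819–0.17056 (AQI 151–200). (200−151)·(0.16527−0.14819)/(0.17056−0.14819) + 151 = 49·0.01708/0.02237 + 151 ≈ 188.41 → 188.
Mumbai: 0.07948 lies in 0.06698–0.08596, so I_lo=51, I_hi=100, C_lo=0.06698, C_hi=0.08596.
(100−51)/(0.08596−0.06698) × (0.07948−0.06698) + 51 = 49/0.01898 × 0.01250 + 51 ≈ 83.27 → 83.
Denver: 0.16154 ∈ [0.14819, 0.17056] ↔ index [151, 200].
151 + (0.16154−0.14819)·(200−151)/(0.17056−0.14819) = 151 + 0.01335·49/0.02237 ≈ 180.24, so AQI = 180.
Pittsburgh: 0.02368 lies in 0.00000–0.06697, so I_lo=0, I_hi=50, C_lo=0.00000, C_hi=0.06697.
(50−0)/(0.06697−0.00000) × (0.02368−0.00000) + 0 = 50/0.06697 × 0.02368 + 0 ≈ 17.68 → 18.
AQIs: Houston=188, Mumbai=83, Denver=180, Pittsburgh=18. Houston (188) − Pittsburgh (18) = 170.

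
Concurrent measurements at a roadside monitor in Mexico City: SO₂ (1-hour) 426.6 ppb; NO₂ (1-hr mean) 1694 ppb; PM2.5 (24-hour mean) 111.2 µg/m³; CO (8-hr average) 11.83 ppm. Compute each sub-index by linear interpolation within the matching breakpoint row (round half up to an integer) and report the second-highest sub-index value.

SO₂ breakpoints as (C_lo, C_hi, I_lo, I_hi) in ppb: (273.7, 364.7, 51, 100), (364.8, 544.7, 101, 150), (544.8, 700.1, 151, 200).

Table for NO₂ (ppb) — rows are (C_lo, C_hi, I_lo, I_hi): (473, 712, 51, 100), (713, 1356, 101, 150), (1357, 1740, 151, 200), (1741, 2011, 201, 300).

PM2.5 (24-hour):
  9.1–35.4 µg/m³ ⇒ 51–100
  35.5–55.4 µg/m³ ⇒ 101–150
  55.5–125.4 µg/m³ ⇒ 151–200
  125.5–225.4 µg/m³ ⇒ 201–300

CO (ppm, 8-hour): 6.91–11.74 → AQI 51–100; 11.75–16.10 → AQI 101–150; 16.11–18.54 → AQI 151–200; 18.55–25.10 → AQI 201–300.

SO₂: 426.6 lies in 364.8–544.7, so I_lo=101, I_hi=150, C_lo=364.8, C_hi=544.7.
(150−101)/(544.7−364.8) × (426.6−364.8) + 101 = 49/179.9 × 61.8 + 101 ≈ 117.83 → 118.
NO₂: row 1357–1740 (AQI 151–200). (200−151)·(1694−1357)/(1740−1357) + 151 = 49·337/383 + 151 ≈ 194.11 → 194.
PM2.5: 111.2 lies in 55.5–125.4, so I_lo=151, I_hi=200, C_lo=55.5, C_hi=125.4.
(200−151)/(125.4−55.5) × (111.2−55.5) + 151 = 49/69.9 × 55.7 + 151 ≈ 190.05 → 190.
CO 11.83: bracket 11.75–16.10 → index 101–150; slope 49/4.35, offset 0.08.
AQI = 101 + 49/4.35·0.08 ≈ 101.90 ⇒ 102.
Sub-indices: SO₂→118, NO₂→194, PM2.5→190, CO→102. Ranked high→low: 194, 190, 118, 102. Second-highest sub-index = 190.

190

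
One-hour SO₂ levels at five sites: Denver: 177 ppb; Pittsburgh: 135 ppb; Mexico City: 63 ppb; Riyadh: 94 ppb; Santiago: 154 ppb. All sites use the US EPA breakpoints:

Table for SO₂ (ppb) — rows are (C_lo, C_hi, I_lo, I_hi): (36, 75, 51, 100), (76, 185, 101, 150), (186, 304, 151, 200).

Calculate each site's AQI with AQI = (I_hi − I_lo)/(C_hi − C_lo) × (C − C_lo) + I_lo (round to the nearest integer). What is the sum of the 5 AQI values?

604

Denver: row 76–185 (AQI 101–150). (150−101)·(177−76)/(185−76) + 101 = 49·101/109 + 101 ≈ 146.40 → 146.
Pittsburgh 135: bracket 76–185 → index 101–150; slope 49/109, offset 59.
AQI = 101 + 49/109·59 ≈ 127.52 ⇒ 128.
Mexico City: 63 ∈ [36, 75] ↔ index [51, 100].
51 + (63−36)·(100−51)/(75−36) = 51 + 27·49/39 ≈ 84.92, so AQI = 85.
Riyadh 94: bracket 76–185 → index 101–150; slope 49/109, offset 18.
AQI = 101 + 49/109·18 ≈ 109.09 ⇒ 109.
Santiago: 154 lies in 76–185, so I_lo=101, I_hi=150, C_lo=76, C_hi=185.
(150−101)/(185−76) × (154−76) + 101 = 49/109 × 78 + 101 ≈ 136.06 → 136.
AQIs: Denver=146, Pittsburgh=128, Mexico City=85, Riyadh=109, Santiago=136. Sum = 146 + 128 + 85 + 109 + 136 = 604.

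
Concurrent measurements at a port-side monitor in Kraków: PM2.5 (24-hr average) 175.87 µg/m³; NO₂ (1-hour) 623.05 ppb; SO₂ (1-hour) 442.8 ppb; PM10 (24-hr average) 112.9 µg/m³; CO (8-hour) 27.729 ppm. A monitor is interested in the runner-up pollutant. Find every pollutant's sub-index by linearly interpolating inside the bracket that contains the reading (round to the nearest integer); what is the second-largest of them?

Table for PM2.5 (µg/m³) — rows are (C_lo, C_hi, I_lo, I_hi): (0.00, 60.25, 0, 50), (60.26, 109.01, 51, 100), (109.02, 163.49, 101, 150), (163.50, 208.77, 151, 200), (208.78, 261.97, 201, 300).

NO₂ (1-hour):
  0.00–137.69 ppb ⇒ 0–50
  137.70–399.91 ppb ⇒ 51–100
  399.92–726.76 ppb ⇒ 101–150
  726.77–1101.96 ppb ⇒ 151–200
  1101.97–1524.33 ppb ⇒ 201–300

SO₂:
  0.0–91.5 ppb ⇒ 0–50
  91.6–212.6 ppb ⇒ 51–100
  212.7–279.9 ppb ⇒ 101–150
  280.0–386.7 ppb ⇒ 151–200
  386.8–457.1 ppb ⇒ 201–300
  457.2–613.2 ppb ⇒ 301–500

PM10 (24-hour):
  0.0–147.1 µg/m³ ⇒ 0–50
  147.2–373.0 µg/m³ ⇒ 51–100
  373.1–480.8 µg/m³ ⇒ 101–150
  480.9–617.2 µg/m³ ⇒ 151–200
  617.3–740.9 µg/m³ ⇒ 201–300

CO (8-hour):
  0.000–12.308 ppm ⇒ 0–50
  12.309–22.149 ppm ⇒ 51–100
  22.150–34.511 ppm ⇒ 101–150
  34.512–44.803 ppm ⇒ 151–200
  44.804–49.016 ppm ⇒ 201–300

PM2.5: 175.87 lies in 163.50–208.77, so I_lo=151, I_hi=200, C_lo=163.50, C_hi=208.77.
(200−151)/(208.77−163.50) × (175.87−163.50) + 151 = 49/45.27 × 12.37 + 151 ≈ 164.39 → 164.
NO₂ 623.05: bracket 399.92–726.76 → index 101–150; slope 49/326.84, offset 223.13.
AQI = 101 + 49/326.84·223.13 ≈ 134.45 ⇒ 134.
SO₂: row 386.8–457.1 (AQI 201–300). (300−201)·(442.8−386.8)/(457.1−386.8) + 201 = 99·56.0/70.3 + 201 ≈ 279.86 → 280.
PM10: row 0.0–147.1 (AQI 0–50). (50−0)·(112.9−0.0)/(147.1−0.0) + 0 = 50·112.9/147.1 + 0 ≈ 38.38 → 38.
CO 27.729: bracket 22.150–34.511 → index 101–150; slope 49/12.361, offset 5.579.
AQI = 101 + 49/12.361·5.579 ≈ 123.12 ⇒ 123.
Sub-indices: PM2.5→164, NO₂→134, SO₂→280, PM10→38, CO→123. Ranked high→low: 280, 164, 134, 123, 38. Second-highest sub-index = 164.

164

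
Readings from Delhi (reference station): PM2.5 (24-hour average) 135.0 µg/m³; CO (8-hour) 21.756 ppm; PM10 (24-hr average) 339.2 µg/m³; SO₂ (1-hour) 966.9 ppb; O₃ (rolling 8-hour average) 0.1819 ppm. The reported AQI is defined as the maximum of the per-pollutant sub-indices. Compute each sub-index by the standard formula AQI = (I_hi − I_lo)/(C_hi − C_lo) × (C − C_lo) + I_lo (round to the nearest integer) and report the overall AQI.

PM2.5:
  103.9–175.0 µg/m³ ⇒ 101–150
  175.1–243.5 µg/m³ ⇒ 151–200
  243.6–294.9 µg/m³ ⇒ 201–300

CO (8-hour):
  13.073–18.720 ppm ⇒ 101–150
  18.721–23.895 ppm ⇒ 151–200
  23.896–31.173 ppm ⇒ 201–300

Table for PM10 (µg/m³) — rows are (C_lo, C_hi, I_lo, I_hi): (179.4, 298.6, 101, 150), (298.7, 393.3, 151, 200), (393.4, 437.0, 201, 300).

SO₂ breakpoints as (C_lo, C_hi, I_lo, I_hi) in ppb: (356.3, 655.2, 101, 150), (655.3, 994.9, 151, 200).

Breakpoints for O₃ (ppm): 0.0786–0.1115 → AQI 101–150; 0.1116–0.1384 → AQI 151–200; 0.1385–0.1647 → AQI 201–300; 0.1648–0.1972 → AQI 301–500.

406

PM2.5 135.0: bracket 103.9–175.0 → index 101–150; slope 49/71.1, offset 31.1.
AQI = 101 + 49/71.1·31.1 ≈ 122.43 ⇒ 122.
CO: 21.756 ∈ [18.721, 23.895] ↔ index [151, 200].
151 + (21.756−18.721)·(200−151)/(23.895−18.721) = 151 + 3.035·49/5.174 ≈ 179.74, so AQI = 180.
PM10: 339.2 lies in 298.7–393.3, so I_lo=151, I_hi=200, C_lo=298.7, C_hi=393.3.
(200−151)/(393.3−298.7) × (339.2−298.7) + 151 = 49/94.6 × 40.5 + 151 ≈ 171.98 → 172.
SO₂ 966.9: bracket 655.3–994.9 → index 151–200; slope 49/339.6, offset 311.6.
AQI = 151 + 49/339.6·311.6 ≈ 195.96 ⇒ 196.
O₃ 0.1819: bracket 0.1648–0.1972 → index 301–500; slope 199/0.0324, offset 0.0171.
AQI = 301 + 199/0.0324·0.0171 ≈ 406.03 ⇒ 406.
Sub-indices: PM2.5→122, CO→180, PM10→172, SO₂→196, O₃→406. Overall AQI = max = 406; dominant pollutant is O₃.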